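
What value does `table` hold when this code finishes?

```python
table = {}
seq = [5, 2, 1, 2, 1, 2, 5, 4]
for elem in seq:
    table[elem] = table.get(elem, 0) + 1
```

Let's trace through this code step by step.

Initialize: table = {}
Initialize: seq = [5, 2, 1, 2, 1, 2, 5, 4]
Entering loop: for elem in seq:

After execution: table = {5: 2, 2: 3, 1: 2, 4: 1}
{5: 2, 2: 3, 1: 2, 4: 1}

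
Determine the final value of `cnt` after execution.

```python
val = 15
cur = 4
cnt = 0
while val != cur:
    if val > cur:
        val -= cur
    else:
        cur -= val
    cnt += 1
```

Let's trace through this code step by step.

Initialize: val = 15
Initialize: cur = 4
Initialize: cnt = 0
Entering loop: while val != cur:

After execution: cnt = 6
6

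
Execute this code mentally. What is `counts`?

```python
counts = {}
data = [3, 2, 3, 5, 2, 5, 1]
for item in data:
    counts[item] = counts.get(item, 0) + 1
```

Let's trace through this code step by step.

Initialize: counts = {}
Initialize: data = [3, 2, 3, 5, 2, 5, 1]
Entering loop: for item in data:

After execution: counts = {3: 2, 2: 2, 5: 2, 1: 1}
{3: 2, 2: 2, 5: 2, 1: 1}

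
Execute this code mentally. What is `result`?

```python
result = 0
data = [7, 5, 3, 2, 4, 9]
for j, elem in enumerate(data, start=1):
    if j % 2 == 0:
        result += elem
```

Let's trace through this code step by step.

Initialize: result = 0
Initialize: data = [7, 5, 3, 2, 4, 9]
Entering loop: for j, elem in enumerate(data, start=1):

After execution: result = 16
16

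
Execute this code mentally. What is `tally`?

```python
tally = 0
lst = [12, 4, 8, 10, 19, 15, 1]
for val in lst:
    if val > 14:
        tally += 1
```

Let's trace through this code step by step.

Initialize: tally = 0
Initialize: lst = [12, 4, 8, 10, 19, 15, 1]
Entering loop: for val in lst:

After execution: tally = 2
2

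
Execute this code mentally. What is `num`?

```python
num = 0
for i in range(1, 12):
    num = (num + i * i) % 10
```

Let's trace through this code step by step.

Initialize: num = 0
Entering loop: for i in range(1, 12):

After execution: num = 6
6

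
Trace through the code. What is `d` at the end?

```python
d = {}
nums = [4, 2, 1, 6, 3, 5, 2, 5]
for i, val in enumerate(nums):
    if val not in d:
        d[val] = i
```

Let's trace through this code step by step.

Initialize: d = {}
Initialize: nums = [4, 2, 1, 6, 3, 5, 2, 5]
Entering loop: for i, val in enumerate(nums):

After execution: d = {4: 0, 2: 1, 1: 2, 6: 3, 3: 4, 5: 5}
{4: 0, 2: 1, 1: 2, 6: 3, 3: 4, 5: 5}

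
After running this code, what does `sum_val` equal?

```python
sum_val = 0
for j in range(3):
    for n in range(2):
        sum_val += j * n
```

Let's trace through this code step by step.

Initialize: sum_val = 0
Entering loop: for j in range(3):

After execution: sum_val = 3
3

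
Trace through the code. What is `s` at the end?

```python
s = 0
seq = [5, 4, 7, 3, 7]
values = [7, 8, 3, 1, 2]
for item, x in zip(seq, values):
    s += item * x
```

Let's trace through this code step by step.

Initialize: s = 0
Initialize: seq = [5, 4, 7, 3, 7]
Initialize: values = [7, 8, 3, 1, 2]
Entering loop: for item, x in zip(seq, values):

After execution: s = 105
105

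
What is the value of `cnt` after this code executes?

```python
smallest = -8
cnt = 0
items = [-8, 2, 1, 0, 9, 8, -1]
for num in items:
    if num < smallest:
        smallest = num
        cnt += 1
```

Let's trace through this code step by step.

Initialize: smallest = -8
Initialize: cnt = 0
Initialize: items = [-8, 2, 1, 0, 9, 8, -1]
Entering loop: for num in items:

After execution: cnt = 0
0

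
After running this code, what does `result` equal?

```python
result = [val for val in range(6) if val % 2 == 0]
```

Let's trace through this code step by step.

Initialize: result = [val for val in range(6) if val % 2 == 0]

After execution: result = [0, 2, 4]
[0, 2, 4]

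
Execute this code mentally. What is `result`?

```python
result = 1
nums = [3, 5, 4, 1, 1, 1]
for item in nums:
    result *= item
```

Let's trace through this code step by step.

Initialize: result = 1
Initialize: nums = [3, 5, 4, 1, 1, 1]
Entering loop: for item in nums:

After execution: result = 60
60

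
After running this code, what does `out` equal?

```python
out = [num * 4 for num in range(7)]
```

Let's trace through this code step by step.

Initialize: out = [num * 4 for num in range(7)]

After execution: out = [0, 4, 8, 12, 16, 20, 24]
[0, 4, 8, 12, 16, 20, 24]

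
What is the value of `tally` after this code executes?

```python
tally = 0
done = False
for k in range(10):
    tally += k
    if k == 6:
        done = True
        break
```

Let's trace through this code step by step.

Initialize: tally = 0
Initialize: done = False
Entering loop: for k in range(10):

After execution: tally = 21
21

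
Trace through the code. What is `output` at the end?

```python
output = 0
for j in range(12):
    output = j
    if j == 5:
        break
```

Let's trace through this code step by step.

Initialize: output = 0
Entering loop: for j in range(12):

After execution: output = 5
5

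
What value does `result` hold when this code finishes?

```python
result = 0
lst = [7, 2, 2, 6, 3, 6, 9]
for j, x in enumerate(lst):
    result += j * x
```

Let's trace through this code step by step.

Initialize: result = 0
Initialize: lst = [7, 2, 2, 6, 3, 6, 9]
Entering loop: for j, x in enumerate(lst):

After execution: result = 120
120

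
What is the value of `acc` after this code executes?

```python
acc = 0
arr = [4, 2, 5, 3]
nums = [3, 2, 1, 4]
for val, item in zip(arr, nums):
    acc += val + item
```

Let's trace through this code step by step.

Initialize: acc = 0
Initialize: arr = [4, 2, 5, 3]
Initialize: nums = [3, 2, 1, 4]
Entering loop: for val, item in zip(arr, nums):

After execution: acc = 24
24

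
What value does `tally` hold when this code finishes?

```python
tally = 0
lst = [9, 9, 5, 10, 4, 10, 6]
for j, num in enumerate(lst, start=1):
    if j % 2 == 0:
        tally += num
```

Let's trace through this code step by step.

Initialize: tally = 0
Initialize: lst = [9, 9, 5, 10, 4, 10, 6]
Entering loop: for j, num in enumerate(lst, start=1):

After execution: tally = 29
29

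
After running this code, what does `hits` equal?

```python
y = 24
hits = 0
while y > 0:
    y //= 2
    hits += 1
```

Let's trace through this code step by step.

Initialize: y = 24
Initialize: hits = 0
Entering loop: while y > 0:

After execution: hits = 5
5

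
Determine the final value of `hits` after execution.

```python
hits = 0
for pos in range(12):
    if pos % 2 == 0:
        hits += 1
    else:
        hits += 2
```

Let's trace through this code step by step.

Initialize: hits = 0
Entering loop: for pos in range(12):

After execution: hits = 18
18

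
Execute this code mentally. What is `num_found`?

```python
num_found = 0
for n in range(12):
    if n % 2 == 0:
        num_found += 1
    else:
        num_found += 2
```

Let's trace through this code step by step.

Initialize: num_found = 0
Entering loop: for n in range(12):

After execution: num_found = 18
18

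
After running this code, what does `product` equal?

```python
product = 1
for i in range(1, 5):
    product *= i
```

Let's trace through this code step by step.

Initialize: product = 1
Entering loop: for i in range(1, 5):

After execution: product = 24
24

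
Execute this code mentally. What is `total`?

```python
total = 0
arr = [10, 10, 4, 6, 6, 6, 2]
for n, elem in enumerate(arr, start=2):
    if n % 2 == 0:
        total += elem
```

Let's trace through this code step by step.

Initialize: total = 0
Initialize: arr = [10, 10, 4, 6, 6, 6, 2]
Entering loop: for n, elem in enumerate(arr, start=2):

After execution: total = 22
22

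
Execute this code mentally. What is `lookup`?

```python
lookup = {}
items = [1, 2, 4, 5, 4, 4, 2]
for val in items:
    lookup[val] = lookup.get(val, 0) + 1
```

Let's trace through this code step by step.

Initialize: lookup = {}
Initialize: items = [1, 2, 4, 5, 4, 4, 2]
Entering loop: for val in items:

After execution: lookup = {1: 1, 2: 2, 4: 3, 5: 1}
{1: 1, 2: 2, 4: 3, 5: 1}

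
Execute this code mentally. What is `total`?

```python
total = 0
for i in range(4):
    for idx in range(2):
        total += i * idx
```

Let's trace through this code step by step.

Initialize: total = 0
Entering loop: for i in range(4):

After execution: total = 6
6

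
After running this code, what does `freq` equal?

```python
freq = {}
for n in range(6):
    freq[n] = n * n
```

Let's trace through this code step by step.

Initialize: freq = {}
Entering loop: for n in range(6):

After execution: freq = {0: 0, 1: 1, 2: 4, 3: 9, 4: 16, 5: 25}
{0: 0, 1: 1, 2: 4, 3: 9, 4: 16, 5: 25}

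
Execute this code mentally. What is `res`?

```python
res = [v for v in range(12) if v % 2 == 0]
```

Let's trace through this code step by step.

Initialize: res = [v for v in range(12) if v % 2 == 0]

After execution: res = [0, 2, 4, 6, 8, 10]
[0, 2, 4, 6, 8, 10]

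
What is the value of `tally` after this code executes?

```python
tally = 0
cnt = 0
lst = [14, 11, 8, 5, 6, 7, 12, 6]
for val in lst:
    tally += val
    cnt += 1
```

Let's trace through this code step by step.

Initialize: tally = 0
Initialize: cnt = 0
Initialize: lst = [14, 11, 8, 5, 6, 7, 12, 6]
Entering loop: for val in lst:

After execution: tally = 69
69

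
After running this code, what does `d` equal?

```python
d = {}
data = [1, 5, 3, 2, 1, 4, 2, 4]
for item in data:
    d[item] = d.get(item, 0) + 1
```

Let's trace through this code step by step.

Initialize: d = {}
Initialize: data = [1, 5, 3, 2, 1, 4, 2, 4]
Entering loop: for item in data:

After execution: d = {1: 2, 5: 1, 3: 1, 2: 2, 4: 2}
{1: 2, 5: 1, 3: 1, 2: 2, 4: 2}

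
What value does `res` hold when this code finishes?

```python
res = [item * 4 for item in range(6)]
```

Let's trace through this code step by step.

Initialize: res = [item * 4 for item in range(6)]

After execution: res = [0, 4, 8, 12, 16, 20]
[0, 4, 8, 12, 16, 20]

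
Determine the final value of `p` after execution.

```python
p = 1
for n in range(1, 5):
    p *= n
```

Let's trace through this code step by step.

Initialize: p = 1
Entering loop: for n in range(1, 5):

After execution: p = 24
24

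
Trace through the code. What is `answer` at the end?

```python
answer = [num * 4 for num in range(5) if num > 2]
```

Let's trace through this code step by step.

Initialize: answer = [num * 4 for num in range(5) if num > 2]

After execution: answer = [12, 16]
[12, 16]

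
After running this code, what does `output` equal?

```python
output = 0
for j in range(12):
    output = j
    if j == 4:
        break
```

Let's trace through this code step by step.

Initialize: output = 0
Entering loop: for j in range(12):

After execution: output = 4
4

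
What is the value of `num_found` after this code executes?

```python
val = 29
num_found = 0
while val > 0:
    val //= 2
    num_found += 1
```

Let's trace through this code step by step.

Initialize: val = 29
Initialize: num_found = 0
Entering loop: while val > 0:

After execution: num_found = 5
5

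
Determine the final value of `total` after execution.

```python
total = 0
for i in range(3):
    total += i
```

Let's trace through this code step by step.

Initialize: total = 0
Entering loop: for i in range(3):

After execution: total = 3
3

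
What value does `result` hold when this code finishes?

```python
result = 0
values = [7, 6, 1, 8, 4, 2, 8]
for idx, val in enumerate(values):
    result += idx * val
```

Let's trace through this code step by step.

Initialize: result = 0
Initialize: values = [7, 6, 1, 8, 4, 2, 8]
Entering loop: for idx, val in enumerate(values):

After execution: result = 106
106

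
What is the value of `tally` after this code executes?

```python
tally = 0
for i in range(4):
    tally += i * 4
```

Let's trace through this code step by step.

Initialize: tally = 0
Entering loop: for i in range(4):

After execution: tally = 24
24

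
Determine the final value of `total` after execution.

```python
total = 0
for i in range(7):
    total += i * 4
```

Let's trace through this code step by step.

Initialize: total = 0
Entering loop: for i in range(7):

After execution: total = 84
84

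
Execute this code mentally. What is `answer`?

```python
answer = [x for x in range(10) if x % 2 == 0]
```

Let's trace through this code step by step.

Initialize: answer = [x for x in range(10) if x % 2 == 0]

After execution: answer = [0, 2, 4, 6, 8]
[0, 2, 4, 6, 8]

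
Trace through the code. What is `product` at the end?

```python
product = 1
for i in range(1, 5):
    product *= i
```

Let's trace through this code step by step.

Initialize: product = 1
Entering loop: for i in range(1, 5):

After execution: product = 24
24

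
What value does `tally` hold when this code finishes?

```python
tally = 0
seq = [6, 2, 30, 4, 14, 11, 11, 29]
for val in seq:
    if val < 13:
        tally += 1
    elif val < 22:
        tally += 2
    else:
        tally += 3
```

Let's trace through this code step by step.

Initialize: tally = 0
Initialize: seq = [6, 2, 30, 4, 14, 11, 11, 29]
Entering loop: for val in seq:

After execution: tally = 13
13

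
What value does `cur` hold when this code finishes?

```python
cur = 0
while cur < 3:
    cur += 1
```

Let's trace through this code step by step.

Initialize: cur = 0
Entering loop: while cur < 3:

After execution: cur = 3
3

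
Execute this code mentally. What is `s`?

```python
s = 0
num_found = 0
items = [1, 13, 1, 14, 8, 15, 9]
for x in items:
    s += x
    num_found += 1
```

Let's trace through this code step by step.

Initialize: s = 0
Initialize: num_found = 0
Initialize: items = [1, 13, 1, 14, 8, 15, 9]
Entering loop: for x in items:

After execution: s = 61
61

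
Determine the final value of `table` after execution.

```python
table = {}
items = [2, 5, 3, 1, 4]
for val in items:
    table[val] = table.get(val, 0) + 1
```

Let's trace through this code step by step.

Initialize: table = {}
Initialize: items = [2, 5, 3, 1, 4]
Entering loop: for val in items:

After execution: table = {2: 1, 5: 1, 3: 1, 1: 1, 4: 1}
{2: 1, 5: 1, 3: 1, 1: 1, 4: 1}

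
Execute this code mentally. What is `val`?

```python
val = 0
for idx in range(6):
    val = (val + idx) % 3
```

Let's trace through this code step by step.

Initialize: val = 0
Entering loop: for idx in range(6):

After execution: val = 0
0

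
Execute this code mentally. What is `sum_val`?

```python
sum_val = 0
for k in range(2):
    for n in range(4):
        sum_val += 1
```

Let's trace through this code step by step.

Initialize: sum_val = 0
Entering loop: for k in range(2):

After execution: sum_val = 8
8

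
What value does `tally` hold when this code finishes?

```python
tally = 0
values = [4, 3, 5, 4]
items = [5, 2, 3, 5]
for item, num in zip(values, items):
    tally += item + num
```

Let's trace through this code step by step.

Initialize: tally = 0
Initialize: values = [4, 3, 5, 4]
Initialize: items = [5, 2, 3, 5]
Entering loop: for item, num in zip(values, items):

After execution: tally = 31
31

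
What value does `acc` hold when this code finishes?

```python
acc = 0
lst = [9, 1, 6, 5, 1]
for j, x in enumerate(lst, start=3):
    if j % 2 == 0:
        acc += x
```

Let's trace through this code step by step.

Initialize: acc = 0
Initialize: lst = [9, 1, 6, 5, 1]
Entering loop: for j, x in enumerate(lst, start=3):

After execution: acc = 6
6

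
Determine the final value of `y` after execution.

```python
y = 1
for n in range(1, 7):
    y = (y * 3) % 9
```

Let's trace through this code step by step.

Initialize: y = 1
Entering loop: for n in range(1, 7):

After execution: y = 0
0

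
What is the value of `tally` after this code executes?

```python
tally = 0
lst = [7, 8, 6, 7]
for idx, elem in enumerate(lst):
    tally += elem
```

Let's trace through this code step by step.

Initialize: tally = 0
Initialize: lst = [7, 8, 6, 7]
Entering loop: for idx, elem in enumerate(lst):

After execution: tally = 28
28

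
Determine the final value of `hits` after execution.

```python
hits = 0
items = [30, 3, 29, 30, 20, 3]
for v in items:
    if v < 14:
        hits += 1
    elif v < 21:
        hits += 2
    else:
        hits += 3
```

Let's trace through this code step by step.

Initialize: hits = 0
Initialize: items = [30, 3, 29, 30, 20, 3]
Entering loop: for v in items:

After execution: hits = 13
13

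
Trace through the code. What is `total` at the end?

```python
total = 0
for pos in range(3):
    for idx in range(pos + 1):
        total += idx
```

Let's trace through this code step by step.

Initialize: total = 0
Entering loop: for pos in range(3):

After execution: total = 4
4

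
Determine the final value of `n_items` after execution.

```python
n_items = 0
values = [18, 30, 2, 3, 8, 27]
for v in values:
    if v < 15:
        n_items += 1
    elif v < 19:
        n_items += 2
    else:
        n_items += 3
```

Let's trace through this code step by step.

Initialize: n_items = 0
Initialize: values = [18, 30, 2, 3, 8, 27]
Entering loop: for v in values:

After execution: n_items = 11
11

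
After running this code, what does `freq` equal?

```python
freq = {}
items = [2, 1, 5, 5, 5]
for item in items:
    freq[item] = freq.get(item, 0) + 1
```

Let's trace through this code step by step.

Initialize: freq = {}
Initialize: items = [2, 1, 5, 5, 5]
Entering loop: for item in items:

After execution: freq = {2: 1, 1: 1, 5: 3}
{2: 1, 1: 1, 5: 3}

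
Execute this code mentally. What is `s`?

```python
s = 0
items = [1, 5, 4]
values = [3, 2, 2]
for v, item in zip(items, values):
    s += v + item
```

Let's trace through this code step by step.

Initialize: s = 0
Initialize: items = [1, 5, 4]
Initialize: values = [3, 2, 2]
Entering loop: for v, item in zip(items, values):

After execution: s = 17
17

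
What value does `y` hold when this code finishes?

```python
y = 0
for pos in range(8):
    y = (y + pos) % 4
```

Let's trace through this code step by step.

Initialize: y = 0
Entering loop: for pos in range(8):

After execution: y = 0
0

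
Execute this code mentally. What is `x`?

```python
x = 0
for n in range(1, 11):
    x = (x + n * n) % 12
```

Let's trace through this code step by step.

Initialize: x = 0
Entering loop: for n in range(1, 11):

After execution: x = 1
1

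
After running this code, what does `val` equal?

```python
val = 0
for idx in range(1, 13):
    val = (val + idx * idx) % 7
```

Let's trace through this code step by step.

Initialize: val = 0
Entering loop: for idx in range(1, 13):

After execution: val = 6
6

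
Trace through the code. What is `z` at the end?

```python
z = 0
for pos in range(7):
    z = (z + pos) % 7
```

Let's trace through this code step by step.

Initialize: z = 0
Entering loop: for pos in range(7):

After execution: z = 0
0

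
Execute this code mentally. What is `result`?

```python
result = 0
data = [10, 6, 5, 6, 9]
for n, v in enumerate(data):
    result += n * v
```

Let's trace through this code step by step.

Initialize: result = 0
Initialize: data = [10, 6, 5, 6, 9]
Entering loop: for n, v in enumerate(data):

After execution: result = 70
70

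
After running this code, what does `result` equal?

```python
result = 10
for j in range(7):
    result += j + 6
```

Let's trace through this code step by step.

Initialize: result = 10
Entering loop: for j in range(7):

After execution: result = 73
73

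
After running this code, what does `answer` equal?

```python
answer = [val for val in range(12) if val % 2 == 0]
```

Let's trace through this code step by step.

Initialize: answer = [val for val in range(12) if val % 2 == 0]

After execution: answer = [0, 2, 4, 6, 8, 10]
[0, 2, 4, 6, 8, 10]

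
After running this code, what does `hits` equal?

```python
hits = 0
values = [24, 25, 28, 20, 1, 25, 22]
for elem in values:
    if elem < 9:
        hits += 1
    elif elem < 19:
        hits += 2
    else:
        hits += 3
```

Let's trace through this code step by step.

Initialize: hits = 0
Initialize: values = [24, 25, 28, 20, 1, 25, 22]
Entering loop: for elem in values:

After execution: hits = 19
19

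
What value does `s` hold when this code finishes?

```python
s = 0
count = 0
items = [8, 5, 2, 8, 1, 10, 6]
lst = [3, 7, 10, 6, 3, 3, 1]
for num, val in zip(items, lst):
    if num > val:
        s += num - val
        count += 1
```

Let's trace through this code step by step.

Initialize: s = 0
Initialize: count = 0
Initialize: items = [8, 5, 2, 8, 1, 10, 6]
Initialize: lst = [3, 7, 10, 6, 3, 3, 1]
Entering loop: for num, val in zip(items, lst):

After execution: s = 19
19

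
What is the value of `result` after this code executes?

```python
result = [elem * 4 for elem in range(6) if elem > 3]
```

Let's trace through this code step by step.

Initialize: result = [elem * 4 for elem in range(6) if elem > 3]

After execution: result = [16, 20]
[16, 20]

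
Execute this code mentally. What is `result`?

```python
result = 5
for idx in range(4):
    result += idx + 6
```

Let's trace through this code step by step.

Initialize: result = 5
Entering loop: for idx in range(4):

After execution: result = 35
35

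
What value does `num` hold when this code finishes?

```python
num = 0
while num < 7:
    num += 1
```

Let's trace through this code step by step.

Initialize: num = 0
Entering loop: while num < 7:

After execution: num = 7
7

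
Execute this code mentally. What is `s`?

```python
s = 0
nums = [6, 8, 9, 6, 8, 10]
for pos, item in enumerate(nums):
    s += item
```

Let's trace through this code step by step.

Initialize: s = 0
Initialize: nums = [6, 8, 9, 6, 8, 10]
Entering loop: for pos, item in enumerate(nums):

After execution: s = 47
47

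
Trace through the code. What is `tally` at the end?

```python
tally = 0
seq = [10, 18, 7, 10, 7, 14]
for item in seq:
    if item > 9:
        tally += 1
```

Let's trace through this code step by step.

Initialize: tally = 0
Initialize: seq = [10, 18, 7, 10, 7, 14]
Entering loop: for item in seq:

After execution: tally = 4
4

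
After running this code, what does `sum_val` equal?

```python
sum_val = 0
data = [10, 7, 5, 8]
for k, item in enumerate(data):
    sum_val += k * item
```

Let's trace through this code step by step.

Initialize: sum_val = 0
Initialize: data = [10, 7, 5, 8]
Entering loop: for k, item in enumerate(data):

After execution: sum_val = 41
41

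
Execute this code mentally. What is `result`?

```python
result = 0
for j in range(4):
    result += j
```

Let's trace through this code step by step.

Initialize: result = 0
Entering loop: for j in range(4):

After execution: result = 6
6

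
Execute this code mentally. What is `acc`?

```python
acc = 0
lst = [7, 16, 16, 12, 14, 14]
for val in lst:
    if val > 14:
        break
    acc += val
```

Let's trace through this code step by step.

Initialize: acc = 0
Initialize: lst = [7, 16, 16, 12, 14, 14]
Entering loop: for val in lst:

After execution: acc = 7
7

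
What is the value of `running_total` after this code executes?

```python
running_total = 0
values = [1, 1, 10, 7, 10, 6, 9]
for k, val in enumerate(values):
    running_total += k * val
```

Let's trace through this code step by step.

Initialize: running_total = 0
Initialize: values = [1, 1, 10, 7, 10, 6, 9]
Entering loop: for k, val in enumerate(values):

After execution: running_total = 166
166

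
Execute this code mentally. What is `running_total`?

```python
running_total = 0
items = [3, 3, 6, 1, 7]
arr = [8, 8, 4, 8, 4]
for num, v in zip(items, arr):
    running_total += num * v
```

Let's trace through this code step by step.

Initialize: running_total = 0
Initialize: items = [3, 3, 6, 1, 7]
Initialize: arr = [8, 8, 4, 8, 4]
Entering loop: for num, v in zip(items, arr):

After execution: running_total = 108
108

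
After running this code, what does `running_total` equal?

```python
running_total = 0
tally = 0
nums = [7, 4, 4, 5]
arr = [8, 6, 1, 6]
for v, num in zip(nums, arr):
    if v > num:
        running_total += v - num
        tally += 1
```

Let's trace through this code step by step.

Initialize: running_total = 0
Initialize: tally = 0
Initialize: nums = [7, 4, 4, 5]
Initialize: arr = [8, 6, 1, 6]
Entering loop: for v, num in zip(nums, arr):

After execution: running_total = 3
3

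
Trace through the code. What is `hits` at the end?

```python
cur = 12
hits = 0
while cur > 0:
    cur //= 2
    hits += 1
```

Let's trace through this code step by step.

Initialize: cur = 12
Initialize: hits = 0
Entering loop: while cur > 0:

After execution: hits = 4
4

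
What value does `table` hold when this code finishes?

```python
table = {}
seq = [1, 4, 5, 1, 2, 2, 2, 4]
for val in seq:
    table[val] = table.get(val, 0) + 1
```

Let's trace through this code step by step.

Initialize: table = {}
Initialize: seq = [1, 4, 5, 1, 2, 2, 2, 4]
Entering loop: for val in seq:

After execution: table = {1: 2, 4: 2, 5: 1, 2: 3}
{1: 2, 4: 2, 5: 1, 2: 3}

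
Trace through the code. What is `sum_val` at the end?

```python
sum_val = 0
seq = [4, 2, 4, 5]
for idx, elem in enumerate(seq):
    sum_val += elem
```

Let's trace through this code step by step.

Initialize: sum_val = 0
Initialize: seq = [4, 2, 4, 5]
Entering loop: for idx, elem in enumerate(seq):

After execution: sum_val = 15
15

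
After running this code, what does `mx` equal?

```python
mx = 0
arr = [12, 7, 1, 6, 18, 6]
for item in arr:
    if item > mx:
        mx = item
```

Let's trace through this code step by step.

Initialize: mx = 0
Initialize: arr = [12, 7, 1, 6, 18, 6]
Entering loop: for item in arr:

After execution: mx = 18
18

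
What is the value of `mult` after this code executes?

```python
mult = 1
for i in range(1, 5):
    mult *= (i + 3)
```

Let's trace through this code step by step.

Initialize: mult = 1
Entering loop: for i in range(1, 5):

After execution: mult = 840
840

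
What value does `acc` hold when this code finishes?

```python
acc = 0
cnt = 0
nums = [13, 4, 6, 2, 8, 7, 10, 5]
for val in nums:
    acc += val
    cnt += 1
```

Let's trace through this code step by step.

Initialize: acc = 0
Initialize: cnt = 0
Initialize: nums = [13, 4, 6, 2, 8, 7, 10, 5]
Entering loop: for val in nums:

After execution: acc = 55
55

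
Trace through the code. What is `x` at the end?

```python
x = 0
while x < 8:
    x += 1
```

Let's trace through this code step by step.

Initialize: x = 0
Entering loop: while x < 8:

After execution: x = 8
8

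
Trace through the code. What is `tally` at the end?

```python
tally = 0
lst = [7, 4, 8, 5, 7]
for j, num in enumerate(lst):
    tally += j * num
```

Let's trace through this code step by step.

Initialize: tally = 0
Initialize: lst = [7, 4, 8, 5, 7]
Entering loop: for j, num in enumerate(lst):

After execution: tally = 63
63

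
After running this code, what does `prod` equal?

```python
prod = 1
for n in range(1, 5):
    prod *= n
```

Let's trace through this code step by step.

Initialize: prod = 1
Entering loop: for n in range(1, 5):

After execution: prod = 24
24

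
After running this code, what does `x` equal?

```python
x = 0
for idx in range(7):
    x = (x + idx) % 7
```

Let's trace through this code step by step.

Initialize: x = 0
Entering loop: for idx in range(7):

After execution: x = 0
0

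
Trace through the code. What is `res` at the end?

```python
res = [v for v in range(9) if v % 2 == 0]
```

Let's trace through this code step by step.

Initialize: res = [v for v in range(9) if v % 2 == 0]

After execution: res = [0, 2, 4, 6, 8]
[0, 2, 4, 6, 8]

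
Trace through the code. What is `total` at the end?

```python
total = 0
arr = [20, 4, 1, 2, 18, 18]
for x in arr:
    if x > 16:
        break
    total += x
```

Let's trace through this code step by step.

Initialize: total = 0
Initialize: arr = [20, 4, 1, 2, 18, 18]
Entering loop: for x in arr:

After execution: total = 0
0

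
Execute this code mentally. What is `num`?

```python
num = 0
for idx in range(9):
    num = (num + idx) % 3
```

Let's trace through this code step by step.

Initialize: num = 0
Entering loop: for idx in range(9):

After execution: num = 0
0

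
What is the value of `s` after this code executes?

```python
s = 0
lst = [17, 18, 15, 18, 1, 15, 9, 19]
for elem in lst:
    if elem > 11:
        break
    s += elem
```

Let's trace through this code step by step.

Initialize: s = 0
Initialize: lst = [17, 18, 15, 18, 1, 15, 9, 19]
Entering loop: for elem in lst:

After execution: s = 0
0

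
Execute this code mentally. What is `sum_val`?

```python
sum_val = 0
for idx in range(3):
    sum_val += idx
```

Let's trace through this code step by step.

Initialize: sum_val = 0
Entering loop: for idx in range(3):

After execution: sum_val = 3
3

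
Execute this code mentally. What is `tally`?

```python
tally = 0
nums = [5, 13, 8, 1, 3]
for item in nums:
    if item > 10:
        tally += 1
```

Let's trace through this code step by step.

Initialize: tally = 0
Initialize: nums = [5, 13, 8, 1, 3]
Entering loop: for item in nums:

After execution: tally = 1
1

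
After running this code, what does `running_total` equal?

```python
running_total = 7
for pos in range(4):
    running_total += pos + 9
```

Let's trace through this code step by step.

Initialize: running_total = 7
Entering loop: for pos in range(4):

After execution: running_total = 49
49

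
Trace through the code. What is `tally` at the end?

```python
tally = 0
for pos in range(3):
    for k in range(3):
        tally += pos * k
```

Let's trace through this code step by step.

Initialize: tally = 0
Entering loop: for pos in range(3):

After execution: tally = 9
9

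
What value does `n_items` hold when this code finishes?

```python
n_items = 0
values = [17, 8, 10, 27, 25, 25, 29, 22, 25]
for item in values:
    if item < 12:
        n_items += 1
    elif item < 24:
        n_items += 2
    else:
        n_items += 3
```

Let's trace through this code step by step.

Initialize: n_items = 0
Initialize: values = [17, 8, 10, 27, 25, 25, 29, 22, 25]
Entering loop: for item in values:

After execution: n_items = 21
21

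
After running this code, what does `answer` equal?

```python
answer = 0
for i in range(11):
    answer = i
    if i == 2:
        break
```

Let's trace through this code step by step.

Initialize: answer = 0
Entering loop: for i in range(11):

After execution: answer = 2
2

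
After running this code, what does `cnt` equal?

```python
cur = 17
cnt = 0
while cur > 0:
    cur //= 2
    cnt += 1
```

Let's trace through this code step by step.

Initialize: cur = 17
Initialize: cnt = 0
Entering loop: while cur > 0:

After execution: cnt = 5
5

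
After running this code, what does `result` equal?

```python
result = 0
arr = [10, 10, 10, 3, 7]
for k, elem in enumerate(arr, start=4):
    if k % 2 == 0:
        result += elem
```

Let's trace through this code step by step.

Initialize: result = 0
Initialize: arr = [10, 10, 10, 3, 7]
Entering loop: for k, elem in enumerate(arr, start=4):

After execution: result = 27
27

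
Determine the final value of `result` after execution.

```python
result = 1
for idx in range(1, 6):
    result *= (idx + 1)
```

Let's trace through this code step by step.

Initialize: result = 1
Entering loop: for idx in range(1, 6):

After execution: result = 720
720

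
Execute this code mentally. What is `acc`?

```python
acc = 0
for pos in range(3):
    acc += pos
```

Let's trace through this code step by step.

Initialize: acc = 0
Entering loop: for pos in range(3):

After execution: acc = 3
3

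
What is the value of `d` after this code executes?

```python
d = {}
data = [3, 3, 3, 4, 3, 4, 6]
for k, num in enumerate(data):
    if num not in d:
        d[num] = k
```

Let's trace through this code step by step.

Initialize: d = {}
Initialize: data = [3, 3, 3, 4, 3, 4, 6]
Entering loop: for k, num in enumerate(data):

After execution: d = {3: 0, 4: 3, 6: 6}
{3: 0, 4: 3, 6: 6}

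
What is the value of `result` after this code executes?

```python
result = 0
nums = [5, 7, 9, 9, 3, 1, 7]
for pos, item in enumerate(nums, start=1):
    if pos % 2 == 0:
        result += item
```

Let's trace through this code step by step.

Initialize: result = 0
Initialize: nums = [5, 7, 9, 9, 3, 1, 7]
Entering loop: for pos, item in enumerate(nums, start=1):

After execution: result = 17
17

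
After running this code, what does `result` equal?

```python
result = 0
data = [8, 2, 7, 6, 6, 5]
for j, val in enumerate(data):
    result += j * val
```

Let's trace through this code step by step.

Initialize: result = 0
Initialize: data = [8, 2, 7, 6, 6, 5]
Entering loop: for j, val in enumerate(data):

After execution: result = 83
83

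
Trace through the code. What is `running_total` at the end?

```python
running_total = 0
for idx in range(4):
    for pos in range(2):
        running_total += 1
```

Let's trace through this code step by step.

Initialize: running_total = 0
Entering loop: for idx in range(4):

After execution: running_total = 8
8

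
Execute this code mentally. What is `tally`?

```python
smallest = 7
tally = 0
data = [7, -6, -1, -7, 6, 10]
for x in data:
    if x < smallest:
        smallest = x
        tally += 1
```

Let's trace through this code step by step.

Initialize: smallest = 7
Initialize: tally = 0
Initialize: data = [7, -6, -1, -7, 6, 10]
Entering loop: for x in data:

After execution: tally = 2
2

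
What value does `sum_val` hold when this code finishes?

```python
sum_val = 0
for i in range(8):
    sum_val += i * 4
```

Let's trace through this code step by step.

Initialize: sum_val = 0
Entering loop: for i in range(8):

After execution: sum_val = 112
112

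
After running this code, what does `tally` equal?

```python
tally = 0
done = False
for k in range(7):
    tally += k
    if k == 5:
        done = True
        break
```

Let's trace through this code step by step.

Initialize: tally = 0
Initialize: done = False
Entering loop: for k in range(7):

After execution: tally = 15
15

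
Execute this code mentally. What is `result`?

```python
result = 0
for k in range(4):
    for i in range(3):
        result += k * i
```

Let's trace through this code step by step.

Initialize: result = 0
Entering loop: for k in range(4):

After execution: result = 18
18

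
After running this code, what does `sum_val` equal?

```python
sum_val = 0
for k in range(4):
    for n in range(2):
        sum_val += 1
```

Let's trace through this code step by step.

Initialize: sum_val = 0
Entering loop: for k in range(4):

After execution: sum_val = 8
8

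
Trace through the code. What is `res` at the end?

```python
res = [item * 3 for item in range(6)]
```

Let's trace through this code step by step.

Initialize: res = [item * 3 for item in range(6)]

After execution: res = [0, 3, 6, 9, 12, 15]
[0, 3, 6, 9, 12, 15]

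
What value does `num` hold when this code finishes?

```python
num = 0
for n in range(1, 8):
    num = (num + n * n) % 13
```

Let's trace through this code step by step.

Initialize: num = 0
Entering loop: for n in range(1, 8):

After execution: num = 10
10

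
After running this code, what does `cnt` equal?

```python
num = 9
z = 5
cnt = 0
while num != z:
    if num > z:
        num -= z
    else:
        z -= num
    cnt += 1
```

Let's trace through this code step by step.

Initialize: num = 9
Initialize: z = 5
Initialize: cnt = 0
Entering loop: while num != z:

After execution: cnt = 5
5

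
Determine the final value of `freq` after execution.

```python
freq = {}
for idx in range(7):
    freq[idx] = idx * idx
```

Let's trace through this code step by step.

Initialize: freq = {}
Entering loop: for idx in range(7):

After execution: freq = {0: 0, 1: 1, 2: 4, 3: 9, 4: 16, 5: 25, 6: 36}
{0: 0, 1: 1, 2: 4, 3: 9, 4: 16, 5: 25, 6: 36}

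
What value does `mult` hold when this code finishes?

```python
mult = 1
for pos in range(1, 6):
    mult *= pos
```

Let's trace through this code step by step.

Initialize: mult = 1
Entering loop: for pos in range(1, 6):

After execution: mult = 120
120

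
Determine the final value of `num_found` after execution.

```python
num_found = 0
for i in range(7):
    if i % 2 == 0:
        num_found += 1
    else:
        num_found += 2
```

Let's trace through this code step by step.

Initialize: num_found = 0
Entering loop: for i in range(7):

After execution: num_found = 10
10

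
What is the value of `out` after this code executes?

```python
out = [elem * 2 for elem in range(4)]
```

Let's trace through this code step by step.

Initialize: out = [elem * 2 for elem in range(4)]

After execution: out = [0, 2, 4, 6]
[0, 2, 4, 6]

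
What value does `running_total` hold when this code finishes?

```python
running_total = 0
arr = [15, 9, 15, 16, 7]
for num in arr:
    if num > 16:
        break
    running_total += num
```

Let's trace through this code step by step.

Initialize: running_total = 0
Initialize: arr = [15, 9, 15, 16, 7]
Entering loop: for num in arr:

After execution: running_total = 62
62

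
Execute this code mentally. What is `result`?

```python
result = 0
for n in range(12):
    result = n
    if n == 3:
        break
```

Let's trace through this code step by step.

Initialize: result = 0
Entering loop: for n in range(12):

After execution: result = 3
3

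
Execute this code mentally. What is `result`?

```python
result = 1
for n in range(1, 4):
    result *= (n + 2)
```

Let's trace through this code step by step.

Initialize: result = 1
Entering loop: for n in range(1, 4):

After execution: result = 60
60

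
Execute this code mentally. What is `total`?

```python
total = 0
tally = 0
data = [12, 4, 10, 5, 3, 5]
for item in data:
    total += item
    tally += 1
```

Let's trace through this code step by step.

Initialize: total = 0
Initialize: tally = 0
Initialize: data = [12, 4, 10, 5, 3, 5]
Entering loop: for item in data:

After execution: total = 39
39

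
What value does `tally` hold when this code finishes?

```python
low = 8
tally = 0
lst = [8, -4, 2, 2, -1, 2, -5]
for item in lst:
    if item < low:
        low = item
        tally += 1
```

Let's trace through this code step by step.

Initialize: low = 8
Initialize: tally = 0
Initialize: lst = [8, -4, 2, 2, -1, 2, -5]
Entering loop: for item in lst:

After execution: tally = 2
2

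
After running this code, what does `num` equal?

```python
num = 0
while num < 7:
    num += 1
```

Let's trace through this code step by step.

Initialize: num = 0
Entering loop: while num < 7:

After execution: num = 7
7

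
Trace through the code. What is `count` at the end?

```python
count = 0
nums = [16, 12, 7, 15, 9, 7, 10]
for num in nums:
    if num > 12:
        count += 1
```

Let's trace through this code step by step.

Initialize: count = 0
Initialize: nums = [16, 12, 7, 15, 9, 7, 10]
Entering loop: for num in nums:

After execution: count = 2
2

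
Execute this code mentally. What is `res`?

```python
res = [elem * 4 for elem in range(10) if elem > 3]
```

Let's trace through this code step by step.

Initialize: res = [elem * 4 for elem in range(10) if elem > 3]

After execution: res = [16, 20, 24, 28, 32, 36]
[16, 20, 24, 28, 32, 36]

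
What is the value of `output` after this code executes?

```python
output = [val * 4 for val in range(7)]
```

Let's trace through this code step by step.

Initialize: output = [val * 4 for val in range(7)]

After execution: output = [0, 4, 8, 12, 16, 20, 24]
[0, 4, 8, 12, 16, 20, 24]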